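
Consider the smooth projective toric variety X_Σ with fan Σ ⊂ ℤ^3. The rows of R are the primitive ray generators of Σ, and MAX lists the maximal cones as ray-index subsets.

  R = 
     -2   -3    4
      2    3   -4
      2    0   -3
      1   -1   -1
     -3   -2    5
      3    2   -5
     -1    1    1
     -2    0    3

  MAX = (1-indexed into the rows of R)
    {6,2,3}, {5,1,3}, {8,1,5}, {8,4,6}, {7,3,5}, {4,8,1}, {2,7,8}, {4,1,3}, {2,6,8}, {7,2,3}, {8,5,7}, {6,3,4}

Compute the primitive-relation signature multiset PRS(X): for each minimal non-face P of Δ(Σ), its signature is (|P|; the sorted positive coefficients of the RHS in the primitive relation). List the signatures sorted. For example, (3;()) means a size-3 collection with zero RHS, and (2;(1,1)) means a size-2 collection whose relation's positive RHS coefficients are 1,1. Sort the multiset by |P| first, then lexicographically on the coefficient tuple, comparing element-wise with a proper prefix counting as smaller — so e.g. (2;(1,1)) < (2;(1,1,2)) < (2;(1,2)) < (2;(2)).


10 collections generate NE(X_Σ); each relation:

  P={1,2}:  v_{1} + v_{2} = 0 ; sig = (2;())
  P={3,8}:  v_{3} + v_{8} = 0 ; sig = (2;())
  P={4,7}:  v_{4} + v_{7} = 0 ; sig = (2;())
  P={5,6}:  v_{5} + v_{6} = 0 ; sig = (2;())
  P={1,6}:  v_{1} + v_{6} = v_{4} ; sig = (2;(1))
  P={1,7}:  v_{1} + v_{7} = v_{5} ; sig = (2;(1))
  P={2,4}:  v_{2} + v_{4} = v_{6} ; sig = (2;(1))
  P={2,5}:  v_{2} + v_{5} = v_{7} ; sig = (2;(1))
  P={4,5}:  v_{4} + v_{5} = v_{1} ; sig = (2;(1))
  P={6,7}:  v_{6} + v_{7} = v_{2} ; sig = (2;(1))

Signatures (|P|; sorted positive RHS coefficients), sorted:
[(2;()), (2;()), (2;()), (2;()), (2;(1)), (2;(1)), (2;(1)), (2;(1)), (2;(1)), (2;(1))]


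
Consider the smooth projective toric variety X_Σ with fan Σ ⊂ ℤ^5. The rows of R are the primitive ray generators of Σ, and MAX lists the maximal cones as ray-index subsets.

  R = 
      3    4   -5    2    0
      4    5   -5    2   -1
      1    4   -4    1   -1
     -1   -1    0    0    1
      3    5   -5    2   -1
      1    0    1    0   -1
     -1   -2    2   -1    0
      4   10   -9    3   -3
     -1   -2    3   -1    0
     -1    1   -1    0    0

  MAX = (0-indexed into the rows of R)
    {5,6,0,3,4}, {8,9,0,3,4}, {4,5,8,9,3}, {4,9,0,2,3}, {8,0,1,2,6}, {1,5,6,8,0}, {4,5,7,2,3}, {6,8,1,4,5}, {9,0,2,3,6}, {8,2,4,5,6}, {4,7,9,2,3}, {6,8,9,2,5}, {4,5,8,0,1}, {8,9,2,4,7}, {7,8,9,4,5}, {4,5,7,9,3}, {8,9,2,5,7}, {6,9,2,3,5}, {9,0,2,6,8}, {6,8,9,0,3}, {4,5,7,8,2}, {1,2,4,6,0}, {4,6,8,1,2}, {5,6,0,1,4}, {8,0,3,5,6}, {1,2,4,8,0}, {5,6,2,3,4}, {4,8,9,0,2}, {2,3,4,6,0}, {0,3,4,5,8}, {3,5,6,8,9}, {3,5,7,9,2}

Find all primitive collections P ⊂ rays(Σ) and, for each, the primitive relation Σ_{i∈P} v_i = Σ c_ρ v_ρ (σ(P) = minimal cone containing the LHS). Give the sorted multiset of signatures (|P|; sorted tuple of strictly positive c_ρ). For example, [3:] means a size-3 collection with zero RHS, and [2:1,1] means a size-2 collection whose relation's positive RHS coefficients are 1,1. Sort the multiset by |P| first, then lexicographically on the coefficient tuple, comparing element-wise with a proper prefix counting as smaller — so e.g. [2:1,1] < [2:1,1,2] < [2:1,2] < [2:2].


Δ(Σ) — 10 vertices, 14 min non-faces:

  • {1,3}:  v_{1} + v_{3} = v_{0}  →  sig = [2:1]
  • {1,9}:  v_{1} + v_{9} = v_{0} + v_{2} + v_{8}  →  sig = [2:1,1,1]
  • {1,7}:  v_{1} + v_{7} = v_{2} + 3·v_{4} + v_{6} + v_{8}  →  sig = [2:1,1,1,3]
  • {0,7}:  v_{0} + v_{7} = v_{2} + 2·v_{4}  →  sig = [2:1,2]
  • {6,7}:  v_{6} + v_{7} = 2·v_{2} + v_{5}  →  sig = [2:1,2]
  • {0,5,9}:  v_{0} + v_{5} + v_{9} = v_{4}  →  sig = [3:1]
  • {2,3,8}:  v_{2} + v_{3} + v_{8} = v_{9}  →  sig = [3:1]
  • {4,6,9}:  v_{4} + v_{6} + v_{9} = v_{2}  →  sig = [3:1]
  • {3,7,8}:  v_{3} + v_{7} + v_{8} = v_{4} + v_{5} + 2·v_{9}  →  sig = [3:1,1,2]
  • {0,2,5}:  v_{0} + v_{2} + v_{5} = 2·v_{4} + v_{6}  →  sig = [3:1,2]
  • {1,2,5}:  v_{1} + v_{2} + v_{5} = 3·v_{4} + 2·v_{6} + v_{8}  →  sig = [3:1,2,3]
  • {3,4,6,8}:  v_{3} + v_{4} + v_{6} + v_{8} = 0  →  sig = [4:]
  • {0,4,6,8}:  v_{0} + v_{4} + v_{6} + v_{8} = v_{1}  →  sig = [4:1]
  • {2,4,5,9}:  v_{2} + v_{4} + v_{5} + v_{9} = v_{7}  →  sig = [4:1]

Hence PRS(X_Σ) =
    |P|=2: 5 collections, coeffs (1), (1,1,1), (1,1,1,3), (1,2), (1,2)
    |P|=3: 6 collections, coeffs (1), (1), (1), (1,1,2), (1,2), (1,2,3)
    |P|=4: 3 collections, coeffs (), (1), (1)


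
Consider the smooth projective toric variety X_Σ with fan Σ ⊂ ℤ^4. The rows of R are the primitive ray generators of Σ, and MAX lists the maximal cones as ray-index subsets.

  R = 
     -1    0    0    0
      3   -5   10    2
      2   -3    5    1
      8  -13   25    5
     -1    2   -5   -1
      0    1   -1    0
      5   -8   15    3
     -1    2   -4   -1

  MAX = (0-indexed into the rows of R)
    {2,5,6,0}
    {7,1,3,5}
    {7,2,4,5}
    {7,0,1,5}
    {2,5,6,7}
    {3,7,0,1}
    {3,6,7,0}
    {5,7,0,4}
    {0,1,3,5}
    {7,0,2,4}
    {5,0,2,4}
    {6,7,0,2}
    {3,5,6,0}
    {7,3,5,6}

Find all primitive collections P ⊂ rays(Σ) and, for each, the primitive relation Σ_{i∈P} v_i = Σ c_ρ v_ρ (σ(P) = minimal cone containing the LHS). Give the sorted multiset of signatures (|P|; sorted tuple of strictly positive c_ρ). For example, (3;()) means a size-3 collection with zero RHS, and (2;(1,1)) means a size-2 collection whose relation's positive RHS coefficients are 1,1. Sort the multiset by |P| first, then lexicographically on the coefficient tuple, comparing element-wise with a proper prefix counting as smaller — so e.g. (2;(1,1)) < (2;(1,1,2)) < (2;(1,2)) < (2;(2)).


Minimal non-faces — 9 found among 8 rays, 14 max cones:

  • {1,2}:  v_{1} + v_{2} = v_{6}  ⟹  sig = (2;(1))
  • {1,4}:  v_{1} + v_{4} = v_{2}  ⟹  sig = (2;(1))
  • {1,6}:  v_{1} + v_{6} = v_{3}  ⟹  sig = (2;(1))
  • {3,4}:  v_{3} + v_{4} = v_{2} + v_{6}  ⟹  sig = (2;(1,1))
  • {2,3}:  v_{2} + v_{3} = 2·v_{6}  ⟹  sig = (2;(2))
  • {4,6}:  v_{4} + v_{6} = 2·v_{2}  ⟹  sig = (2;(2))
  • {0,2,5,7}:  v_{0} + v_{2} + v_{5} + v_{7} = 0  ⟹  sig = (4;())
  • {0,5,6,7}:  v_{0} + v_{5} + v_{6} + v_{7} = v_{1}  ⟹  sig = (4;(1))
  • {0,3,5,7}:  v_{0} + v_{3} + v_{5} + v_{7} = 2·v_{1}  ⟹  sig = (4;(2))

Sorted signature multiset PRS(X):
[(2;(1)), (2;(1)), (2;(1)), (2;(1,1)), (2;(2)), (2;(2)), (4;()), (4;(1)), (4;(2))]


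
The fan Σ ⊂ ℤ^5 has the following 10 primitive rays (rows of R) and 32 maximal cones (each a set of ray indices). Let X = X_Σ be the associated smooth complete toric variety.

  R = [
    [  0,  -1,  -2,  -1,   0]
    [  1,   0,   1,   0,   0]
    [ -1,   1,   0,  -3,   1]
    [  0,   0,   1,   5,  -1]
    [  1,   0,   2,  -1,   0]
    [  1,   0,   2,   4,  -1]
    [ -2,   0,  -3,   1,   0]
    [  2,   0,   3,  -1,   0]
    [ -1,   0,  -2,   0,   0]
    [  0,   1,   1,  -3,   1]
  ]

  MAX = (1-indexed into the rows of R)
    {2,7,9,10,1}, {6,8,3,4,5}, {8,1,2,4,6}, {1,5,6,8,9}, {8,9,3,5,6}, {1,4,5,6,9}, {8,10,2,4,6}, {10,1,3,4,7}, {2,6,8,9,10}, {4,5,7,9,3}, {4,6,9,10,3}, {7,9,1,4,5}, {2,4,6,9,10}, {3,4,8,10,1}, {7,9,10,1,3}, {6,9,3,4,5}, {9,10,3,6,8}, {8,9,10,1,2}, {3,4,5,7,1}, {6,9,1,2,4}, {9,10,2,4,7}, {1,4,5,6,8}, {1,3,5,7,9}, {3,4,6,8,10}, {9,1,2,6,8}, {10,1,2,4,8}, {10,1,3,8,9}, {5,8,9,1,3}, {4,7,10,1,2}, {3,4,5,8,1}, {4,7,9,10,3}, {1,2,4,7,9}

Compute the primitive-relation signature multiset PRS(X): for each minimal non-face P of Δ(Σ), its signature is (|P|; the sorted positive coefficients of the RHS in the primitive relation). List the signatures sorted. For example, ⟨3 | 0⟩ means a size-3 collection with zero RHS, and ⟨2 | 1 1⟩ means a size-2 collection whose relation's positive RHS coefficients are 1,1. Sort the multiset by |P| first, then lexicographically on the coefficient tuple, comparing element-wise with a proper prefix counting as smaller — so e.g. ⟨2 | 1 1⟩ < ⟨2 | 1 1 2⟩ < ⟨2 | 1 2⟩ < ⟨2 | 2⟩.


10 minimal non-faces of Δ(Σ) (on 10 rays):

  {7,8}:  v_{7} + v_{8} = 0  ⟹  sig = ⟨2 | 0⟩
  {2,3}:  v_{2} + v_{3} = v_{10}  ⟹  sig = ⟨2 | 1⟩
  {2,5}:  v_{2} + v_{5} = v_{8}  ⟹  sig = ⟨2 | 1⟩
  {5,10}:  v_{5} + v_{10} = v_{3} + v_{8}  ⟹  sig = ⟨2 | 1 1⟩
  {6,7}:  v_{6} + v_{7} = v_{4} + v_{9}  ⟹  sig = ⟨2 | 1 1⟩
  {1,3,6}:  v_{1} + v_{3} + v_{6} = 0  ⟹  sig = ⟨3 | 0⟩
  {1,6,10}:  v_{1} + v_{6} + v_{10} = v_{2}  ⟹  sig = ⟨3 | 1⟩
  {4,8,9}:  v_{4} + v_{8} + v_{9} = v_{6}  ⟹  sig = ⟨3 | 1⟩
  {1,3,4,9}:  v_{1} + v_{3} + v_{4} + v_{9} = v_{7}  ⟹  sig = ⟨4 | 1⟩
  {1,4,9,10}:  v_{1} + v_{4} + v_{9} + v_{10} = v_{2} + v_{7}  ⟹  sig = ⟨4 | 1 1⟩

Signatures (|P|; sorted positive RHS coefficients), sorted:
[⟨2 | 0⟩, ⟨2 | 1⟩, ⟨2 | 1⟩, ⟨2 | 1 1⟩, ⟨2 | 1 1⟩, ⟨3 | 0⟩, ⟨3 | 1⟩, ⟨3 | 1⟩, ⟨4 | 1⟩, ⟨4 | 1 1⟩]


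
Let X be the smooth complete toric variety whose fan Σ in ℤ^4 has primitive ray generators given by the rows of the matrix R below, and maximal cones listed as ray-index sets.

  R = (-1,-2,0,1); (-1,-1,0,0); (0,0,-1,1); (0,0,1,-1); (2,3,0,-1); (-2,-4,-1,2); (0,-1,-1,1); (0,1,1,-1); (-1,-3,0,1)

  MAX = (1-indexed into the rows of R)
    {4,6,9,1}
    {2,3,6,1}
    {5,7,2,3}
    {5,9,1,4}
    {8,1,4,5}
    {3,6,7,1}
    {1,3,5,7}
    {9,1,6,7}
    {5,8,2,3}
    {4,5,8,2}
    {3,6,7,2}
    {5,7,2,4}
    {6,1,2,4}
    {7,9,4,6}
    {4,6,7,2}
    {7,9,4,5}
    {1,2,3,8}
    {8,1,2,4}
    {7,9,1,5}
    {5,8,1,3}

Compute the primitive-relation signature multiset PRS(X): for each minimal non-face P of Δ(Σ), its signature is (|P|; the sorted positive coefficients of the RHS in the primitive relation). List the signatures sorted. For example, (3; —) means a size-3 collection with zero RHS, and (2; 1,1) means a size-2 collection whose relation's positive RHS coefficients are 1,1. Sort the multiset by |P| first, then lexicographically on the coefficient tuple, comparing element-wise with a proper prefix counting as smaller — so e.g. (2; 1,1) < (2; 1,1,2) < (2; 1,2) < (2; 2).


Primitive collections (10):

  P={3,4}:  v_{3} + v_{4} = 0  ⟹  sig = (2; —)
  P={7,8}:  v_{7} + v_{8} = 0  ⟹  sig = (2; —)
  P={5,6}:  v_{5} + v_{6} = v_{7}  ⟹  sig = (2; 1)
  P={2,9}:  v_{2} + v_{9} = v_{4} + v_{6}  ⟹  sig = (2; 1,1)
  P={3,9}:  v_{3} + v_{9} = v_{1} + v_{7}  ⟹  sig = (2; 1,1)
  P={6,8}:  v_{6} + v_{8} = v_{1} + v_{2}  ⟹  sig = (2; 1,1)
  P={8,9}:  v_{8} + v_{9} = v_{1} + v_{4}  ⟹  sig = (2; 1,1)
  P={1,2,5}:  v_{1} + v_{2} + v_{5} = 0  ⟹  sig = (3; —)
  P={1,2,7}:  v_{1} + v_{2} + v_{7} = v_{6}  ⟹  sig = (3; 1)
  P={1,4,7}:  v_{1} + v_{4} + v_{7} = v_{9}  ⟹  sig = (3; 1)

so the primitive-relation signature multiset is
{ (2; —) ×2,  (2; 1),  (2; 1,1) ×4,  (3; —),  (3; 1) ×2 }


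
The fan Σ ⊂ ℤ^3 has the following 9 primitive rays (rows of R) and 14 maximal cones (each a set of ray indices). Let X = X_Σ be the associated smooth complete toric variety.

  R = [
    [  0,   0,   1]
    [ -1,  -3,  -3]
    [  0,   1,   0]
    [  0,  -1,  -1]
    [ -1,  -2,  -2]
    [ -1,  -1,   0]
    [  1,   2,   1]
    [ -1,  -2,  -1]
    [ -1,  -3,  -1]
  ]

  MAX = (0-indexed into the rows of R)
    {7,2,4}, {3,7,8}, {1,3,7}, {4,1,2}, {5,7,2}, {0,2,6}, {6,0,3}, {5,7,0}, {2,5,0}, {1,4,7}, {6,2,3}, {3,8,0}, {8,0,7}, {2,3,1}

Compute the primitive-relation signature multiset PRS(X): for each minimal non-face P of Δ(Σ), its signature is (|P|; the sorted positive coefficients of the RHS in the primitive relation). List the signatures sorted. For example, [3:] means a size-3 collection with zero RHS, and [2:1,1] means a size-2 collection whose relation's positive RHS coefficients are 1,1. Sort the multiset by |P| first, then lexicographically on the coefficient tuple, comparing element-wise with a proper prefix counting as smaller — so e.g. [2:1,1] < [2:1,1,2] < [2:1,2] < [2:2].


Primitive collections (20):

  • {6,7}:  v_{6} + v_{7} = 0  →  sig = [2:]
  • {0,4}:  v_{0} + v_{4} = v_{7}  →  sig = [2:1]
  • {2,8}:  v_{2} + v_{8} = v_{7}  →  sig = [2:1]
  • {3,4}:  v_{3} + v_{4} = v_{1}  →  sig = [2:1]
  • {3,5}:  v_{3} + v_{5} = v_{7}  →  sig = [2:1]
  • {0,1}:  v_{0} + v_{1} = v_{3} + v_{7}  →  sig = [2:1,1]
  • {1,5}:  v_{1} + v_{5} = v_{4} + v_{7}  →  sig = [2:1,1]
  • {4,6}:  v_{4} + v_{6} = v_{2} + v_{3}  →  sig = [2:1,1]
  • {5,6}:  v_{5} + v_{6} = v_{0} + v_{2}  →  sig = [2:1,1]
  • {6,8}:  v_{6} + v_{8} = v_{0} + v_{3}  →  sig = [2:1,1]
  • {1,6}:  v_{1} + v_{6} = v_{2} + 2·v_{3}  →  sig = [2:1,2]
  • {4,5}:  v_{4} + v_{5} = v_{2} + 2·v_{7}  →  sig = [2:1,2]
  • {4,8}:  v_{4} + v_{8} = v_{3} + 2·v_{7}  →  sig = [2:1,2]
  • {5,8}:  v_{5} + v_{8} = v_{0} + 2·v_{7}  →  sig = [2:1,2]
  • {1,8}:  v_{1} + v_{8} = 2·v_{3} + 2·v_{7}  →  sig = [2:2,2]
  • {0,2,3}:  v_{0} + v_{2} + v_{3} = 0  →  sig = [3:]
  • {0,2,7}:  v_{0} + v_{2} + v_{7} = v_{5}  →  sig = [3:1]
  • {0,3,7}:  v_{0} + v_{3} + v_{7} = v_{8}  →  sig = [3:1]
  • {2,3,7}:  v_{2} + v_{3} + v_{7} = v_{4}  →  sig = [3:1]
  • {1,2,7}:  v_{1} + v_{2} + v_{7} = 2·v_{4}  →  sig = [3:2]

Sorted signature multiset PRS(X):
{ [2:],  [2:1] ×4,  [2:1,1] ×5,  [2:1,2] ×4,  [2:2,2],  [3:],  [3:1] ×3,  [3:2] }


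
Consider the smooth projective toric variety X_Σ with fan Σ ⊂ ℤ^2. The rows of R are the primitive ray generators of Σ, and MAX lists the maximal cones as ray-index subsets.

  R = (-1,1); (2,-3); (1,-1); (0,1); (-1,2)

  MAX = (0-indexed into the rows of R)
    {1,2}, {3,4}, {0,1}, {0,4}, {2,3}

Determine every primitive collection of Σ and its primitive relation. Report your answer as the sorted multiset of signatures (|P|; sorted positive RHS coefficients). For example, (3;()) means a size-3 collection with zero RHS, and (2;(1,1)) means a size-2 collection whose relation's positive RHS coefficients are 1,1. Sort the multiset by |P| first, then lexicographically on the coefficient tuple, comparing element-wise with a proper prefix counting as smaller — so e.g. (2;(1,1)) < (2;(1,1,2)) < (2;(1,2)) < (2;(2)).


The 5 primitive collections of Σ (r=5, n=2):

  {0,2}:  v_{0} + v_{2} = 0 ; sig = (2;())
  {0,3}:  v_{0} + v_{3} = v_{4} ; sig = (2;(1))
  {1,4}:  v_{1} + v_{4} = v_{2} ; sig = (2;(1))
  {2,4}:  v_{2} + v_{4} = v_{3} ; sig = (2;(1))
  {1,3}:  v_{1} + v_{3} = 2·v_{2} ; sig = (2;(2))

so the primitive-relation signature multiset is
[(2;()), (2;(1)), (2;(1)), (2;(1)), (2;(2))]


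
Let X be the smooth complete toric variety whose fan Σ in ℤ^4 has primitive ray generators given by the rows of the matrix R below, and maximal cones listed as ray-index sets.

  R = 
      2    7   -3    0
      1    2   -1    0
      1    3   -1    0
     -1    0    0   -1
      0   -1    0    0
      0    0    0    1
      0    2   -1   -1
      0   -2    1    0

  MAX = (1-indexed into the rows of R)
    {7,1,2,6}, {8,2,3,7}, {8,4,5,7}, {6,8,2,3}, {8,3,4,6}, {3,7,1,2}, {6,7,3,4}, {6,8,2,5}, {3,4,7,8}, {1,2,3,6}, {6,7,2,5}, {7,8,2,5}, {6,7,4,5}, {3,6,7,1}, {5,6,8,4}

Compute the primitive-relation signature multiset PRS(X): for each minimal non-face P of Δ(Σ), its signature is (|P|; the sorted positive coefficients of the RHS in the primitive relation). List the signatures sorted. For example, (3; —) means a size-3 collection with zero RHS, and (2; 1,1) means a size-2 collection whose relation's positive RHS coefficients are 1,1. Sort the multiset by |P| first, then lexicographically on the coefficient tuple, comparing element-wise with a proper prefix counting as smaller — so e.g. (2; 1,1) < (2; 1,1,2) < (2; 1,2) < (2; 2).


7 collections generate NE(X_Σ); each relation:

  P={2,4}:  v_{2} + v_{4} = v_{7}  ⇒ sig = (2; 1)
  P={3,5}:  v_{3} + v_{5} = v_{2}  ⇒ sig = (2; 1)
  P={1,8}:  v_{1} + v_{8} = v_{2} + v_{3}  ⇒ sig = (2; 1,1)
  P={1,4}:  v_{1} + v_{4} = v_{3} + v_{6} + 2·v_{7}  ⇒ sig = (2; 1,1,2)
  P={1,5}:  v_{1} + v_{5} = 2·v_{2} + v_{6} + v_{7}  ⇒ sig = (2; 1,1,2)
  P={6,7,8}:  v_{6} + v_{7} + v_{8} = 0  ⇒ sig = (3; —)
  P={2,3,6,7}:  v_{2} + v_{3} + v_{6} + v_{7} = v_{1}  ⇒ sig = (4; 1)

so the primitive-relation signature multiset is
    |P|=2: 5 collections, coeffs (1), (1), (1,1), (1,1,2), (1,1,2)
    |P|=3: 1 collection, coeffs ()
    |P|=4: 1 collection, coeffs (1)


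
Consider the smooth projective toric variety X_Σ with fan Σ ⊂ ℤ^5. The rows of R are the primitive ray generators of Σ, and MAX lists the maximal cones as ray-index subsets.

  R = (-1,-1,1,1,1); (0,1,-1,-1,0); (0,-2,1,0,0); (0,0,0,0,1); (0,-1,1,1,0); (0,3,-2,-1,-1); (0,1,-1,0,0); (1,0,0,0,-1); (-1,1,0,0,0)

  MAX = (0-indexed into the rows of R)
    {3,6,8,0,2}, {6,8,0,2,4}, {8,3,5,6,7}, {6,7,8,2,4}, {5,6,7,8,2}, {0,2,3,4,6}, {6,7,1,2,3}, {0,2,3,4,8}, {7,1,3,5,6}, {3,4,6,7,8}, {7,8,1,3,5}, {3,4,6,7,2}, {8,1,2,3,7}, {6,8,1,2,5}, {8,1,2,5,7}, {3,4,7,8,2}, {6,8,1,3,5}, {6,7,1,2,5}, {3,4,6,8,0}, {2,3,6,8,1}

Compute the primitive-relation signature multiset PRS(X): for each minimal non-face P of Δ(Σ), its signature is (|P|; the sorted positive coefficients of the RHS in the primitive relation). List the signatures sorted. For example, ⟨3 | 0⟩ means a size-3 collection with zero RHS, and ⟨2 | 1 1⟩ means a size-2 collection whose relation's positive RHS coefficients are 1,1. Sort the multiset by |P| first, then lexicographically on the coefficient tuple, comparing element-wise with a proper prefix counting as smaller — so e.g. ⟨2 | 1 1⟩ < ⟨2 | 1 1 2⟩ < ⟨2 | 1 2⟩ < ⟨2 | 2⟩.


Primitive collections (9):

  • {1,4}:  v_{1} + v_{4} = 0 ; sig = ⟨2 | 0⟩
  • {0,7}:  v_{0} + v_{7} = v_{4} ; sig = ⟨2 | 1⟩
  • {0,5}:  v_{0} + v_{5} = v_{6} + v_{8} ; sig = ⟨2 | 1 1⟩
  • {4,5}:  v_{4} + v_{5} = v_{6} + v_{7} + v_{8} ; sig = ⟨2 | 1 1 1⟩
  • {0,1}:  v_{0} + v_{1} = v_{2} + v_{3} + v_{6} + v_{8} ; sig = ⟨2 | 1 1 1 1⟩
  • {2,3,5}:  v_{2} + v_{3} + v_{5} = v_{1} ; sig = ⟨3 | 1⟩
  • {1,6,7,8}:  v_{1} + v_{6} + v_{7} + v_{8} = v_{5} ; sig = ⟨4 | 1⟩
  • {2,3,6,7,8}:  v_{2} + v_{3} + v_{6} + v_{7} + v_{8} = 0 ; sig = ⟨5 | 0⟩
  • {2,3,4,6,8}:  v_{2} + v_{3} + v_{4} + v_{6} + v_{8} = v_{0} ; sig = ⟨5 | 1⟩

Signatures (|P|; sorted positive RHS coefficients), sorted:
[⟨2 | 0⟩, ⟨2 | 1⟩, ⟨2 | 1 1⟩, ⟨2 | 1 1 1⟩, ⟨2 | 1 1 1 1⟩, ⟨3 | 1⟩, ⟨4 | 1⟩, ⟨5 | 0⟩, ⟨5 | 1⟩]


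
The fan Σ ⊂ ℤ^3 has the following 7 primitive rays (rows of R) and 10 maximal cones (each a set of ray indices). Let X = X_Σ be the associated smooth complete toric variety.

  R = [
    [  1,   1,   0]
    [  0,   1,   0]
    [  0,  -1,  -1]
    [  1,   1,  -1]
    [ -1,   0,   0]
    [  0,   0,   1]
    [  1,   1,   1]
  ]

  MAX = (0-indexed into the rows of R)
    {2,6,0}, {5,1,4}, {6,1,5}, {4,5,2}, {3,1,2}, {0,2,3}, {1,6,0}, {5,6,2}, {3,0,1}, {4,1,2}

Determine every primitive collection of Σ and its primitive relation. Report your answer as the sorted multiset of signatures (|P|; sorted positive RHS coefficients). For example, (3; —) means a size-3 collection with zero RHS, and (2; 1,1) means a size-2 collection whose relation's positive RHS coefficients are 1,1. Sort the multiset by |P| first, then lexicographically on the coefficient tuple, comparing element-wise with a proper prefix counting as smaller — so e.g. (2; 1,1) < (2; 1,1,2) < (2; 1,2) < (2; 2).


Δ(Σ) — 7 vertices, 9 min non-faces:

  • {0,4}:  v_{0} + v_{4} = v_{1} ; sig = (2; 1)
  • {0,5}:  v_{0} + v_{5} = v_{6} ; sig = (2; 1)
  • {3,5}:  v_{3} + v_{5} = v_{0} ; sig = (2; 1)
  • {4,6}:  v_{4} + v_{6} = v_{1} + v_{5} ; sig = (2; 1,1)
  • {3,4}:  v_{3} + v_{4} = 2·v_{1} + v_{2} ; sig = (2; 1,2)
  • {3,6}:  v_{3} + v_{6} = 2·v_{0} ; sig = (2; 2)
  • {1,2,5}:  v_{1} + v_{2} + v_{5} = 0 ; sig = (3; —)
  • {0,1,2}:  v_{0} + v_{1} + v_{2} = v_{3} ; sig = (3; 1)
  • {1,2,6}:  v_{1} + v_{2} + v_{6} = v_{0} ; sig = (3; 1)

Sorted signature multiset PRS(X):
    (2; 1)
    (2; 1)
    (2; 1)
    (2; 1,1)
    (2; 1,2)
    (2; 2)
    (3; —)
    (3; 1)
    (3; 1)


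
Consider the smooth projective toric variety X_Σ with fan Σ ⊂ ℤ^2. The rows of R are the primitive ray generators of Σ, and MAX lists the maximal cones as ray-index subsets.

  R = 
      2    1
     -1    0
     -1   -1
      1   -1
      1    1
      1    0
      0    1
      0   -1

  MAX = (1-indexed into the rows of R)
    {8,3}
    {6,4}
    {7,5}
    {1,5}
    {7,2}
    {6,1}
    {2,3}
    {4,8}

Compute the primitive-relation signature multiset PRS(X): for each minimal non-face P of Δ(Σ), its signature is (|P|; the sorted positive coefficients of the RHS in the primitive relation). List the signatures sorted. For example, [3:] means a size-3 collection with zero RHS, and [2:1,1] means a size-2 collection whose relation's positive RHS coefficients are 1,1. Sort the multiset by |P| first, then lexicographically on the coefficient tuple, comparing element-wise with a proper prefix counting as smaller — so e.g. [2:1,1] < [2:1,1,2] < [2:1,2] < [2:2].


Δ(Σ) — 8 vertices, 20 min non-faces:

  • {2,6}:  v_{2} + v_{6} = 0 — sig = [2:]
  • {3,5}:  v_{3} + v_{5} = 0 — sig = [2:]
  • {7,8}:  v_{7} + v_{8} = 0 — sig = [2:]
  • {1,2}:  v_{1} + v_{2} = v_{5} — sig = [2:1]
  • {1,3}:  v_{1} + v_{3} = v_{6} — sig = [2:1]
  • {2,4}:  v_{2} + v_{4} = v_{8} — sig = [2:1]
  • {2,5}:  v_{2} + v_{5} = v_{7} — sig = [2:1]
  • {2,8}:  v_{2} + v_{8} = v_{3} — sig = [2:1]
  • {3,6}:  v_{3} + v_{6} = v_{8} — sig = [2:1]
  • {3,7}:  v_{3} + v_{7} = v_{2} — sig = [2:1]
  • {4,7}:  v_{4} + v_{7} = v_{6} — sig = [2:1]
  • {5,6}:  v_{5} + v_{6} = v_{1} — sig = [2:1]
  • {5,8}:  v_{5} + v_{8} = v_{6} — sig = [2:1]
  • {6,7}:  v_{6} + v_{7} = v_{5} — sig = [2:1]
  • {6,8}:  v_{6} + v_{8} = v_{4} — sig = [2:1]
  • {1,7}:  v_{1} + v_{7} = 2·v_{5} — sig = [2:2]
  • {1,8}:  v_{1} + v_{8} = 2·v_{6} — sig = [2:2]
  • {3,4}:  v_{3} + v_{4} = 2·v_{8} — sig = [2:2]
  • {4,5}:  v_{4} + v_{5} = 2·v_{6} — sig = [2:2]
  • {1,4}:  v_{1} + v_{4} = 3·v_{6} — sig = [2:3]

Signatures (|P|; sorted positive RHS coefficients), sorted:
    [2:]
    [2:]
    [2:]
    [2:1]
    [2:1]
    [2:1]
    [2:1]
    [2:1]
    [2:1]
    [2:1]
    [2:1]
    [2:1]
    [2:1]
    [2:1]
    [2:1]
    [2:2]
    [2:2]
    [2:2]
    [2:2]
    [2:3]


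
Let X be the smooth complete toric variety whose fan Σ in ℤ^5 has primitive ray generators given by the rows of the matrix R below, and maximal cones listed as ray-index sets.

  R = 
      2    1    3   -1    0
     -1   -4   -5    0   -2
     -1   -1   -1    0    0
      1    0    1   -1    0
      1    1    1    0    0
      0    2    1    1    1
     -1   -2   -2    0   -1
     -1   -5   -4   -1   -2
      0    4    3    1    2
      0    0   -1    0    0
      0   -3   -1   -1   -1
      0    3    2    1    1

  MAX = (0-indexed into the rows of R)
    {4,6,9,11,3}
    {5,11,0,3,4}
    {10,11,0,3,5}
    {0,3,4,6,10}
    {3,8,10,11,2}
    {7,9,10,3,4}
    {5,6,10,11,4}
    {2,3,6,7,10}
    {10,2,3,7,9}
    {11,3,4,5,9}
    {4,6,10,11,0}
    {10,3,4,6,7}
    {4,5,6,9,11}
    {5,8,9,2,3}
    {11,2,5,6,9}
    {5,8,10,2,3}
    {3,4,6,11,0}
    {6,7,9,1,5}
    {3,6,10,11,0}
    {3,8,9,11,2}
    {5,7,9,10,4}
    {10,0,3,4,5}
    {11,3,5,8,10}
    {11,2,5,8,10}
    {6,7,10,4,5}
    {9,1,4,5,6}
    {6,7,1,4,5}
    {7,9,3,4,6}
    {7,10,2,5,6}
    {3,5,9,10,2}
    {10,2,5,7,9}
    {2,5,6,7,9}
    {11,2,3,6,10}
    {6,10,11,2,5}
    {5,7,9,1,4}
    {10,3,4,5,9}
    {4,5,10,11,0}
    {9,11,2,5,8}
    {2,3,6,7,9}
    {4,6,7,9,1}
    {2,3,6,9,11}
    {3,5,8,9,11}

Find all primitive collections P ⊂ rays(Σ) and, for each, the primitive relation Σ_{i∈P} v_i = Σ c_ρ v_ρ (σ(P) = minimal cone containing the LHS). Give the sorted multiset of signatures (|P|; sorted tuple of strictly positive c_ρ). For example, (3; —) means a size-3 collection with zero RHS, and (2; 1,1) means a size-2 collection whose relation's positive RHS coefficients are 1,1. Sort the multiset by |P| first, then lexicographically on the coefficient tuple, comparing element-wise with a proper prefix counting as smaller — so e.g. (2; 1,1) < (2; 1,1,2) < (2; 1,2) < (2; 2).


The 24 primitive collections of Σ (r=12, n=5):

  P = {2,4}:  v_{2} + v_{4} = 0  ⟹  sig = (2; —)
  P = {7,8}:  v_{7} + v_{8} = v_{2}  ⟹  sig = (2; 1)
  P = {7,11}:  v_{7} + v_{11} = v_{6}  ⟹  sig = (2; 1)
  P = {0,9}:  v_{0} + v_{9} = v_{3} + v_{4}  ⟹  sig = (2; 1,1)
  P = {6,8}:  v_{6} + v_{8} = v_{2} + v_{11}  ⟹  sig = (2; 1,1)
  P = {0,2}:  v_{0} + v_{2} = v_{3} + v_{10} + v_{11}  ⟹  sig = (2; 1,1,1)
  P = {1,3}:  v_{1} + v_{3} = v_{4} + v_{7} + v_{9}  ⟹  sig = (2; 1,1,1)
  P = {1,8}:  v_{1} + v_{8} = v_{5} + v_{6} + v_{9}  ⟹  sig = (2; 1,1,1)
  P = {4,8}:  v_{4} + v_{8} = v_{3} + v_{5} + v_{11}  ⟹  sig = (2; 1,1,1)
  P = {0,7}:  v_{0} + v_{7} = v_{3} + v_{4} + v_{6} + v_{10}  ⟹  sig = (2; 1,1,1,1)
  P = {1,2}:  v_{1} + v_{2} = v_{5} + v_{6} + v_{7} + v_{9}  ⟹  sig = (2; 1,1,1,1)
  P = {1,11}:  v_{1} + v_{11} = v_{4} + v_{5} + 2·v_{6} + v_{9}  ⟹  sig = (2; 1,1,1,2)
  P = {1,10}:  v_{1} + v_{10} = v_{4} + v_{5} + 2·v_{7}  ⟹  sig = (2; 1,1,2)
  P = {0,8}:  v_{0} + v_{8} = 2·v_{3} + v_{5} + v_{10} + 2·v_{11}  ⟹  sig = (2; 1,1,2,2)
  P = {0,1}:  v_{0} + v_{1} = 2·v_{4} + v_{7}  ⟹  sig = (2; 1,2)
  P = {3,5,6}:  v_{3} + v_{5} + v_{6} = 0  ⟹  sig = (3; —)
  P = {9,10,11}:  v_{9} + v_{10} + v_{11} = 0  ⟹  sig = (3; —)
  P = {6,9,10}:  v_{6} + v_{9} + v_{10} = v_{7}  ⟹  sig = (3; 1)
  P = {3,5,7}:  v_{3} + v_{5} + v_{7} = v_{9} + v_{10}  ⟹  sig = (3; 1,1)
  P = {0,5,6}:  v_{0} + v_{5} + v_{6} = v_{4} + v_{10} + v_{11}  ⟹  sig = (3; 1,1,1)
  P = {8,9,10}:  v_{8} + v_{9} + v_{10} = v_{2} + v_{3} + v_{5}  ⟹  sig = (3; 1,1,1)
  P = {2,3,5,11}:  v_{2} + v_{3} + v_{5} + v_{11} = v_{8}  ⟹  sig = (4; 1)
  P = {3,4,10,11}:  v_{3} + v_{4} + v_{10} + v_{11} = v_{0}  ⟹  sig = (4; 1)
  P = {4,5,6,7,9}:  v_{4} + v_{5} + v_{6} + v_{7} + v_{9} = v_{1}  ⟹  sig = (5; 1)

Hence PRS(X_Σ) =
    |P|=2: 15 collections, coeffs (), (1), (1), (1,1), (1,1), (1,1,1), (1,1,1), (1,1,1), (1,1,1), (1,1,1,1), (1,1,1,1), (1,1,1,2), (1,1,2), (1,1,2,2), (1,2)
    |P|=3: 6 collections, coeffs (), (), (1), (1,1), (1,1,1), (1,1,1)
    |P|=4: 2 collections, coeffs (1), (1)
    |P|=5: 1 collection, coeffs (1)


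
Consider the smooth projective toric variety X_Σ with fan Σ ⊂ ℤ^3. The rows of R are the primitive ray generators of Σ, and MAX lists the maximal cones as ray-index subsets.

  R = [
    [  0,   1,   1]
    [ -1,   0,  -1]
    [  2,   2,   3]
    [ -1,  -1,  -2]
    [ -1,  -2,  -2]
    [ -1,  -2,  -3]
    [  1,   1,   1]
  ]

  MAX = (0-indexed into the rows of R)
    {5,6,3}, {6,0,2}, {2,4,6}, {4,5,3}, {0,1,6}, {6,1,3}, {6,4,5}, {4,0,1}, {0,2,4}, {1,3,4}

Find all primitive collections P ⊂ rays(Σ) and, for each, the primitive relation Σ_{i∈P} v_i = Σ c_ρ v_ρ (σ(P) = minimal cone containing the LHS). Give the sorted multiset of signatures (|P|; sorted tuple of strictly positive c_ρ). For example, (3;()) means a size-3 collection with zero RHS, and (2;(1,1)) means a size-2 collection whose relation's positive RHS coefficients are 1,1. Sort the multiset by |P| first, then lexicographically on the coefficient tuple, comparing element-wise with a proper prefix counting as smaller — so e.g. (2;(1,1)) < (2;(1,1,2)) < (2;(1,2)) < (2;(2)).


9 minimal non-faces of Δ(Σ) (on 7 rays):

  • {0,3}:  v_{0} + v_{3} = v_{1}  →  sig = (2;(1))
  • {0,5}:  v_{0} + v_{5} = v_{3}  →  sig = (2;(1))
  • {2,3}:  v_{2} + v_{3} = v_{6}  →  sig = (2;(1))
  • {1,2}:  v_{1} + v_{2} = v_{0} + v_{6}  →  sig = (2;(1,1))
  • {2,5}:  v_{2} + v_{5} = v_{4} + 2·v_{6}  →  sig = (2;(1,2))
  • {1,5}:  v_{1} + v_{5} = 2·v_{3}  →  sig = (2;(2))
  • {0,4,6}:  v_{0} + v_{4} + v_{6} = 0  →  sig = (3;())
  • {1,4,6}:  v_{1} + v_{4} + v_{6} = v_{3}  →  sig = (3;(1))
  • {3,4,6}:  v_{3} + v_{4} + v_{6} = v_{5}  →  sig = (3;(1))

Sorted signature multiset PRS(X):
{ (2;(1)) ×3,  (2;(1,1)),  (2;(1,2)),  (2;(2)),  (3;()),  (3;(1)) ×2 }


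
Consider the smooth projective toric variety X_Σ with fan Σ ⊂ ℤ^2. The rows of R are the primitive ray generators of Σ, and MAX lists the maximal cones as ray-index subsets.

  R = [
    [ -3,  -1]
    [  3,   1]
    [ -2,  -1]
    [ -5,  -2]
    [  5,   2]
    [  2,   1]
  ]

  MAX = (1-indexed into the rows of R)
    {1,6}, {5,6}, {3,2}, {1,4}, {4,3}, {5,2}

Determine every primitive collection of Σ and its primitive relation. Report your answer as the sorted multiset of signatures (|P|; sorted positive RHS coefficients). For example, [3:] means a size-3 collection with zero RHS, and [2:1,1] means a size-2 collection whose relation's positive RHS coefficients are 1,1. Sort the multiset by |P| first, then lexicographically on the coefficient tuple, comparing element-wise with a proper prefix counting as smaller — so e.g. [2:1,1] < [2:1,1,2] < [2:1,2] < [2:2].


|primitive collections| = 9. Relations:

  P = {1,2}:  v_{1} + v_{2} = 0 — sig = [2:]
  P = {3,6}:  v_{3} + v_{6} = 0 — sig = [2:]
  P = {4,5}:  v_{4} + v_{5} = 0 — sig = [2:]
  P = {1,3}:  v_{1} + v_{3} = v_{4} — sig = [2:1]
  P = {1,5}:  v_{1} + v_{5} = v_{6} — sig = [2:1]
  P = {2,4}:  v_{2} + v_{4} = v_{3} — sig = [2:1]
  P = {2,6}:  v_{2} + v_{6} = v_{5} — sig = [2:1]
  P = {3,5}:  v_{3} + v_{5} = v_{2} — sig = [2:1]
  P = {4,6}:  v_{4} + v_{6} = v_{1} — sig = [2:1]

Hence PRS(X_Σ) =
{ [2:] ×3,  [2:1] ×6 }


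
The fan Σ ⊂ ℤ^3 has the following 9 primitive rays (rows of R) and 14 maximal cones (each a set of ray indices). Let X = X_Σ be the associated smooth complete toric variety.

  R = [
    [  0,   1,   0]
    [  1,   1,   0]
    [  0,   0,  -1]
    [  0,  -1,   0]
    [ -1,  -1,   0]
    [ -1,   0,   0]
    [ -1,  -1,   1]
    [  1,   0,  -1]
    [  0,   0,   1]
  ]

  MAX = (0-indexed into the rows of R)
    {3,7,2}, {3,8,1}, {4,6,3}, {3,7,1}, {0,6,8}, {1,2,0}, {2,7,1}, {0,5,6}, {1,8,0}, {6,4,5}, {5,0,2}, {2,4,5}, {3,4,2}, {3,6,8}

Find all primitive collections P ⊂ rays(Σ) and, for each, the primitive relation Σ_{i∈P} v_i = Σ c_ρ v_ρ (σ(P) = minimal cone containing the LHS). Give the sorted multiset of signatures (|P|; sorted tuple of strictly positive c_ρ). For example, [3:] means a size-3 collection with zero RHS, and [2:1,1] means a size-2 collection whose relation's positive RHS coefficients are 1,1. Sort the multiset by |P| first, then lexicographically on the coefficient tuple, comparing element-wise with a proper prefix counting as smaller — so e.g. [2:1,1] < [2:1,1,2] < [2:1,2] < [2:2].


16 minimal non-faces of Δ(Σ) (on 9 rays):

  P = {0,3}:  v_{0} + v_{3} = 0  ⟹  sig = [2:]
  P = {1,4}:  v_{1} + v_{4} = 0  ⟹  sig = [2:]
  P = {2,8}:  v_{2} + v_{8} = 0  ⟹  sig = [2:]
  P = {0,4}:  v_{0} + v_{4} = v_{5}  ⟹  sig = [2:1]
  P = {1,5}:  v_{1} + v_{5} = v_{0}  ⟹  sig = [2:1]
  P = {1,6}:  v_{1} + v_{6} = v_{8}  ⟹  sig = [2:1]
  P = {2,6}:  v_{2} + v_{6} = v_{4}  ⟹  sig = [2:1]
  P = {3,5}:  v_{3} + v_{5} = v_{4}  ⟹  sig = [2:1]
  P = {4,8}:  v_{4} + v_{8} = v_{6}  ⟹  sig = [2:1]
  P = {5,7}:  v_{5} + v_{7} = v_{2}  ⟹  sig = [2:1]
  P = {6,7}:  v_{6} + v_{7} = v_{3}  ⟹  sig = [2:1]
  P = {0,7}:  v_{0} + v_{7} = v_{1} + v_{2}  ⟹  sig = [2:1,1]
  P = {4,7}:  v_{4} + v_{7} = v_{2} + v_{3}  ⟹  sig = [2:1,1]
  P = {5,8}:  v_{5} + v_{8} = v_{0} + v_{6}  ⟹  sig = [2:1,1]
  P = {7,8}:  v_{7} + v_{8} = v_{1} + v_{3}  ⟹  sig = [2:1,1]
  P = {1,2,3}:  v_{1} + v_{2} + v_{3} = v_{7}  ⟹  sig = [3:1]

Sorted signature multiset PRS(X):
{ [2:] ×3,  [2:1] ×8,  [2:1,1] ×4,  [3:1] }


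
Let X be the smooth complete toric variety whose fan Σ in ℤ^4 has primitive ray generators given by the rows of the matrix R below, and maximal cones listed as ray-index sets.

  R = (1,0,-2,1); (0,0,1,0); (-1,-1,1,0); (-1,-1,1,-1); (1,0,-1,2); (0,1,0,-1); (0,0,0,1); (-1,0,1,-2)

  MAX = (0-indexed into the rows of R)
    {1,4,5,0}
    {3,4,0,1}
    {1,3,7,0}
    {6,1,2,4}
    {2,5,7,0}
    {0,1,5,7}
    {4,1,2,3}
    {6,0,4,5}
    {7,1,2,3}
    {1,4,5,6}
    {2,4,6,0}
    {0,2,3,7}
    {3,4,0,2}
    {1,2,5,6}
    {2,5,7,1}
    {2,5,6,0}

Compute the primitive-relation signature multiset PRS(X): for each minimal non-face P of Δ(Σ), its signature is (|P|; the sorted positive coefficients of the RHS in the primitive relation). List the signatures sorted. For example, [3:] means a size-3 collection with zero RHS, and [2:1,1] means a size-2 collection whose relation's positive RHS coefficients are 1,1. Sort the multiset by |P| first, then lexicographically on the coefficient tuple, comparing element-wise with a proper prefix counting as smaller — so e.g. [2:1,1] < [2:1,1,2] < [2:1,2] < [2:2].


|primitive collections| = 7. Relations:

  • {4,7}:  v_{4} + v_{7} = 0  so sig = [2:]
  • {3,5}:  v_{3} + v_{5} = v_{7}  so sig = [2:1]
  • {3,6}:  v_{3} + v_{6} = v_{2}  so sig = [2:1]
  • {6,7}:  v_{6} + v_{7} = v_{2} + v_{5}  so sig = [2:1,1]
  • {0,1,6}:  v_{0} + v_{1} + v_{6} = v_{4}  so sig = [3:1]
  • {2,4,5}:  v_{2} + v_{4} + v_{5} = v_{6}  so sig = [3:1]
  • {0,1,2}:  v_{0} + v_{1} + v_{2} = v_{3} + v_{4}  so sig = [3:1,1]

Hence PRS(X_Σ) =
    |P|=2: 4 collections, coeffs (), (1), (1), (1,1)
    |P|=3: 3 collections, coeffs (1), (1), (1,1)


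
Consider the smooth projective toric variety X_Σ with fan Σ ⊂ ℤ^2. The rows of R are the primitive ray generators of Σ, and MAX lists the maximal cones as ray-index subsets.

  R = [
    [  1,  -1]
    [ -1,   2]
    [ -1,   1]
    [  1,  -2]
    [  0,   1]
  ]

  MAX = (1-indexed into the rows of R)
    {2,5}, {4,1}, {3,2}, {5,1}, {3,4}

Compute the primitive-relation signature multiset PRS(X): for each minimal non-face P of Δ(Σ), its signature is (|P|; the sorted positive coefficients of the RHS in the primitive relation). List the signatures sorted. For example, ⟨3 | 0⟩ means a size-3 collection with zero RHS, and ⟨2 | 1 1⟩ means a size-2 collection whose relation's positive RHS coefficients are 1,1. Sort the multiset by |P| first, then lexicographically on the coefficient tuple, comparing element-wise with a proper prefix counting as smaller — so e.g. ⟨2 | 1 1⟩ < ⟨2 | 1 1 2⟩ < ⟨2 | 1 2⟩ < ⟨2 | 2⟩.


The 5 primitive collections of Σ (r=5, n=2):

  • {1,3}:  v_{1} + v_{3} = 0  ⇒ sig = ⟨2 | 0⟩
  • {2,4}:  v_{2} + v_{4} = 0  ⇒ sig = ⟨2 | 0⟩
  • {1,2}:  v_{1} + v_{2} = v_{5}  ⇒ sig = ⟨2 | 1⟩
  • {3,5}:  v_{3} + v_{5} = v_{2}  ⇒ sig = ⟨2 | 1⟩
  • {4,5}:  v_{4} + v_{5} = v_{1}  ⇒ sig = ⟨2 | 1⟩

Sorted signature multiset PRS(X):
[⟨2 | 0⟩, ⟨2 | 0⟩, ⟨2 | 1⟩, ⟨2 | 1⟩, ⟨2 | 1⟩]


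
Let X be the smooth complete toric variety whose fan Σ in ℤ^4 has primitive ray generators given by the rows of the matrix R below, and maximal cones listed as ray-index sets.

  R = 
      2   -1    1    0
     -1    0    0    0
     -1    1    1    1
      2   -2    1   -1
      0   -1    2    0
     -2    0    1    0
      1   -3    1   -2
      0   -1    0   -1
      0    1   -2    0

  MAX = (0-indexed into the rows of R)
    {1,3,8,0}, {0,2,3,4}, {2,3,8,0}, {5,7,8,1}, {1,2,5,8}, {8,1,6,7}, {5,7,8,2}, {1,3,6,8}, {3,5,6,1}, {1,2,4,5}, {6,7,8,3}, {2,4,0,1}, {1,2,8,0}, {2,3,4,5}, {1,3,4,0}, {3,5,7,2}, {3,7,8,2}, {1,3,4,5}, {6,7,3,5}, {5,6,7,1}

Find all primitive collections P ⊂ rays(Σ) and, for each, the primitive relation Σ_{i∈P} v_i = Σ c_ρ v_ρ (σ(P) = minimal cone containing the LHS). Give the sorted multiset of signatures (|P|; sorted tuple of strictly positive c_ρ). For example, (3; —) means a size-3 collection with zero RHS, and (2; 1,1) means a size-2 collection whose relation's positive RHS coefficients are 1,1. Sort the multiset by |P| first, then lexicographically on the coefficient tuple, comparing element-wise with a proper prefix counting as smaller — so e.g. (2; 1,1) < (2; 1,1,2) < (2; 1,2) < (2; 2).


Δ(Σ) — 9 vertices, 12 min non-faces:

  • {4,8}:  v_{4} + v_{8} = 0  ⇒ sig = (2; —)
  • {0,5}:  v_{0} + v_{5} = v_{4}  ⇒ sig = (2; 1)
  • {0,7}:  v_{0} + v_{7} = v_{3}  ⇒ sig = (2; 1)
  • {2,6}:  v_{2} + v_{6} = v_{3} + v_{5}  ⇒ sig = (2; 1,1)
  • {4,7}:  v_{4} + v_{7} = v_{3} + v_{5}  ⇒ sig = (2; 1,1)
  • {4,6}:  v_{4} + v_{6} = v_{1} + 2·v_{3} + v_{5}  ⇒ sig = (2; 1,1,2)
  • {0,6}:  v_{0} + v_{6} = v_{1} + 2·v_{3}  ⇒ sig = (2; 1,2)
  • {1,2,3}:  v_{1} + v_{2} + v_{3} = v_{4}  ⇒ sig = (3; 1)
  • {1,2,7}:  v_{1} + v_{2} + v_{7} = v_{5}  ⇒ sig = (3; 1)
  • {1,3,7}:  v_{1} + v_{3} + v_{7} = v_{6}  ⇒ sig = (3; 1)
  • {3,5,8}:  v_{3} + v_{5} + v_{8} = v_{7}  ⇒ sig = (3; 1)
  • {5,6,8}:  v_{5} + v_{6} + v_{8} = v_{1} + 2·v_{7}  ⇒ sig = (3; 1,2)

so the primitive-relation signature multiset is
    |P|=2: 7 collections, coeffs (), (1), (1), (1,1), (1,1), (1,1,2), (1,2)
    |P|=3: 5 collections, coeffs (1), (1), (1), (1), (1,2)


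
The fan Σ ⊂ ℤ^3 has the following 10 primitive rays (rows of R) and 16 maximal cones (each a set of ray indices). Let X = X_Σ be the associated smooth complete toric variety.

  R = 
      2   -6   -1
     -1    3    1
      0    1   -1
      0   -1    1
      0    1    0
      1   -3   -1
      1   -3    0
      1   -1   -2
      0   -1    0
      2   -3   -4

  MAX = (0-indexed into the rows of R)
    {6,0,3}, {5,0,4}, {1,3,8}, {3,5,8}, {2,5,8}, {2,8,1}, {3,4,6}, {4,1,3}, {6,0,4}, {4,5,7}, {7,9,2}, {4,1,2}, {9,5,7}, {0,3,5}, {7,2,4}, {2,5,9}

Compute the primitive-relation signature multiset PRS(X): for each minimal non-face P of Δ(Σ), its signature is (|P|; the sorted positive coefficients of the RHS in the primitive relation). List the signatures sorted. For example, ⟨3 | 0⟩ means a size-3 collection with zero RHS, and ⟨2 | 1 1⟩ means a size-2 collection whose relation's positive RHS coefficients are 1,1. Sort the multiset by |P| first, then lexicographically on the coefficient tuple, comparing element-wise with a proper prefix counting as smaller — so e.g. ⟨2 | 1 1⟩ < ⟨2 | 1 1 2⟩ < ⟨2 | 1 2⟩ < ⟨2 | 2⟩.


|primitive collections| = 25. Relations:

  • {1,5}:  v_{1} + v_{5} = 0  ⟹  sig = ⟨2 | 0⟩
  • {2,3}:  v_{2} + v_{3} = 0  ⟹  sig = ⟨2 | 0⟩
  • {4,8}:  v_{4} + v_{8} = 0  ⟹  sig = ⟨2 | 0⟩
  • {0,1}:  v_{0} + v_{1} = v_{6}  ⟹  sig = ⟨2 | 1⟩
  • {5,6}:  v_{5} + v_{6} = v_{0}  ⟹  sig = ⟨2 | 1⟩
  • {1,6}:  v_{1} + v_{6} = v_{3} + v_{4}  ⟹  sig = ⟨2 | 1 1⟩
  • {1,7}:  v_{1} + v_{7} = v_{2} + v_{4}  ⟹  sig = ⟨2 | 1 1⟩
  • {1,9}:  v_{1} + v_{9} = v_{2} + v_{7}  ⟹  sig = ⟨2 | 1 1⟩
  • {2,6}:  v_{2} + v_{6} = v_{4} + v_{5}  ⟹  sig = ⟨2 | 1 1⟩
  • {3,7}:  v_{3} + v_{7} = v_{4} + v_{5}  ⟹  sig = ⟨2 | 1 1⟩
  • {3,9}:  v_{3} + v_{9} = v_{5} + v_{7}  ⟹  sig = ⟨2 | 1 1⟩
  • {6,8}:  v_{6} + v_{8} = v_{3} + v_{5}  ⟹  sig = ⟨2 | 1 1⟩
  • {7,8}:  v_{7} + v_{8} = v_{2} + v_{5}  ⟹  sig = ⟨2 | 1 1⟩
  • {6,9}:  v_{6} + v_{9} = v_{4} + 2·v_{5} + v_{7}  ⟹  sig = ⟨2 | 1 1 2⟩
  • {0,9}:  v_{0} + v_{9} = v_{4} + 3·v_{5} + v_{7}  ⟹  sig = ⟨2 | 1 1 3⟩
  • {0,2}:  v_{0} + v_{2} = v_{4} + 2·v_{5}  ⟹  sig = ⟨2 | 1 2⟩
  • {0,8}:  v_{0} + v_{8} = v_{3} + 2·v_{5}  ⟹  sig = ⟨2 | 1 2⟩
  • {4,9}:  v_{4} + v_{9} = 2·v_{7}  ⟹  sig = ⟨2 | 2⟩
  • {6,7}:  v_{6} + v_{7} = 2·v_{4} + 2·v_{5}  ⟹  sig = ⟨2 | 2 2⟩
  • {8,9}:  v_{8} + v_{9} = 2·v_{2} + 2·v_{5}  ⟹  sig = ⟨2 | 2 2⟩
  • {0,7}:  v_{0} + v_{7} = 2·v_{4} + 3·v_{5}  ⟹  sig = ⟨2 | 2 3⟩
  • {2,4,5}:  v_{2} + v_{4} + v_{5} = v_{7}  ⟹  sig = ⟨3 | 1⟩
  • {2,5,7}:  v_{2} + v_{5} + v_{7} = v_{9}  ⟹  sig = ⟨3 | 1⟩
  • {3,4,5}:  v_{3} + v_{4} + v_{5} = v_{6}  ⟹  sig = ⟨3 | 1⟩
  • {0,3,4}:  v_{0} + v_{3} + v_{4} = 2·v_{6}  ⟹  sig = ⟨3 | 2⟩

Hence PRS(X_Σ) =
[⟨2 | 0⟩, ⟨2 | 0⟩, ⟨2 | 0⟩, ⟨2 | 1⟩, ⟨2 | 1⟩, ⟨2 | 1 1⟩, ⟨2 | 1 1⟩, ⟨2 | 1 1⟩, ⟨2 | 1 1⟩, ⟨2 | 1 1⟩, ⟨2 | 1 1⟩, ⟨2 | 1 1⟩, ⟨2 | 1 1⟩, ⟨2 | 1 1 2⟩, ⟨2 | 1 1 3⟩, ⟨2 | 1 2⟩, ⟨2 | 1 2⟩, ⟨2 | 2⟩, ⟨2 | 2 2⟩, ⟨2 | 2 2⟩, ⟨2 | 2 3⟩, ⟨3 | 1⟩, ⟨3 | 1⟩, ⟨3 | 1⟩, ⟨3 | 2⟩]


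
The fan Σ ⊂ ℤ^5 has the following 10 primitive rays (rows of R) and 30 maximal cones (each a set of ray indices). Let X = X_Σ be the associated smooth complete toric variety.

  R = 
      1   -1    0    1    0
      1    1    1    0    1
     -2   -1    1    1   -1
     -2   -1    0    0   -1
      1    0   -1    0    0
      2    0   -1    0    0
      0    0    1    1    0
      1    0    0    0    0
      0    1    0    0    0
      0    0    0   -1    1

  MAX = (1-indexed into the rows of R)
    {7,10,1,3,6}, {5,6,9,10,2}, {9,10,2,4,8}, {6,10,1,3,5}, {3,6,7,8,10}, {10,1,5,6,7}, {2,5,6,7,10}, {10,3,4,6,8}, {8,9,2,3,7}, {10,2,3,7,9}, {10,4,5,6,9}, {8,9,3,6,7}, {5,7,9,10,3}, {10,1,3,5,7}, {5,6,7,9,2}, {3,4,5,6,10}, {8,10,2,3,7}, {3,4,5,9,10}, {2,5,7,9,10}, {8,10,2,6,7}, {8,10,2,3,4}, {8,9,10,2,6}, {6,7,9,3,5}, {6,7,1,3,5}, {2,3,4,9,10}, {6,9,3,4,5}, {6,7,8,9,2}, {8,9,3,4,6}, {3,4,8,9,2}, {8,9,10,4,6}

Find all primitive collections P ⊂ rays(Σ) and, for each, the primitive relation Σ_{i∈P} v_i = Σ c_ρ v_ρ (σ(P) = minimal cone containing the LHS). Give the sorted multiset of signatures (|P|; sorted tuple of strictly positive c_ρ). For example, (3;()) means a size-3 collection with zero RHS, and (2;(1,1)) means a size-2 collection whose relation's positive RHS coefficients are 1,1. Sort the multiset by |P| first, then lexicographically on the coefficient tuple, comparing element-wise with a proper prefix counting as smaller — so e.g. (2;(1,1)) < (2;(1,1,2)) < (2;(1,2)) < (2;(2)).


15 minimal non-faces of Δ(Σ) (on 10 rays):

  {4,7}:  v_{4} + v_{7} = v_{3}  ⟹  sig = (2;(1))
  {5,8}:  v_{5} + v_{8} = v_{6}  ⟹  sig = (2;(1))
  {1,9}:  v_{1} + v_{9} = v_{5} + v_{7}  ⟹  sig = (2;(1,1))
  {1,4}:  v_{1} + v_{4} = 2·v_{3} + v_{5} + v_{6} + v_{10}  ⟹  sig = (2;(1,1,1,2))
  {1,8}:  v_{1} + v_{8} = v_{3} + 2·v_{6} + v_{7} + v_{10}  ⟹  sig = (2;(1,1,1,2))
  {1,2}:  v_{1} + v_{2} = v_{6} + 2·v_{7} + v_{10}  ⟹  sig = (2;(1,1,2))
  {2,4,5}:  v_{2} + v_{4} + v_{5} = 0  ⟹  sig = (3;())
  {2,3,5}:  v_{2} + v_{3} + v_{5} = v_{7}  ⟹  sig = (3;(1))
  {2,4,6}:  v_{2} + v_{4} + v_{6} = v_{8}  ⟹  sig = (3;(1))
  {2,3,6}:  v_{2} + v_{3} + v_{6} = v_{7} + v_{8}  ⟹  sig = (3;(1,1))
  {3,6,9,10}:  v_{3} + v_{6} + v_{9} + v_{10} = 0  ⟹  sig = (4;())
  {7,8,9,10}:  v_{7} + v_{8} + v_{9} + v_{10} = v_{2}  ⟹  sig = (4;(1))
  {3,8,9,10}:  v_{3} + v_{8} + v_{9} + v_{10} = v_{2} + v_{4}  ⟹  sig = (4;(1,1))
  {6,7,9,10}:  v_{6} + v_{7} + v_{9} + v_{10} = v_{2} + v_{5}  ⟹  sig = (4;(1,1))
  {3,5,6,7,10}:  v_{3} + v_{5} + v_{6} + v_{7} + v_{10} = v_{1}  ⟹  sig = (5;(1))

Signatures (|P|; sorted positive RHS coefficients), sorted:
[(2;(1)), (2;(1)), (2;(1,1)), (2;(1,1,1,2)), (2;(1,1,1,2)), (2;(1,1,2)), (3;()), (3;(1)), (3;(1)), (3;(1,1)), (4;()), (4;(1)), (4;(1,1)), (4;(1,1)), (5;(1))]
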